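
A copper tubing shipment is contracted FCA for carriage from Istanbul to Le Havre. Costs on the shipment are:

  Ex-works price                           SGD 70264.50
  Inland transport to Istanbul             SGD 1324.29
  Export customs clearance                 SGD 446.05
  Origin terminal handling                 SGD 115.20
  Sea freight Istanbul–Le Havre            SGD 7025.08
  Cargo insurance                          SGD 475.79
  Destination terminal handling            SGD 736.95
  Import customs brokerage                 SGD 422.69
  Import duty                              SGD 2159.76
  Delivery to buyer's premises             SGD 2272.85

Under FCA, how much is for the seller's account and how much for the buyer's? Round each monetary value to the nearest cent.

FCA: the seller delivers export-cleared goods to the carrier; the buyer bears costs from that point.
Seller's account: goods 70264.50 + inland to port 1324.29 + export clearance 446.05 = 72034.84
Buyer's account: origin terminal 115.20 + freight 7025.08 + insurance 475.79 + destination terminal 736.95 + brokerage 422.69 + duty 2159.76 + delivery 2272.85 = 13208.32

Seller: SGD 72034.84; buyer: SGD 13208.32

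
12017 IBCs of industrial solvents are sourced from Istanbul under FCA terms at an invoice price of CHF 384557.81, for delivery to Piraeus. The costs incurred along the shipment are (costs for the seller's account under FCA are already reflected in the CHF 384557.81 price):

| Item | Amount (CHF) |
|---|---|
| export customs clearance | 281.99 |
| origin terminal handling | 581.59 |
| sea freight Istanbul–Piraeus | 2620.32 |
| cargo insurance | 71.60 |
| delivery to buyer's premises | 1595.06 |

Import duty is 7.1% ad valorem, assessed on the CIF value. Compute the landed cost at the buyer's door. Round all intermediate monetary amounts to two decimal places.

Total landed cost: CHF 416962.40

FCA: the seller delivers export-cleared goods to the carrier; the buyer bears costs from that point.
Already in the invoice (seller's account under FCA): export clearance — exclude.
CIF value = FCA price + origin terminal + freight + insurance = 384557.81 + 581.59 + 2620.32 + 71.60 = 387831.32
Import duty = 387831.32 × 7.1% = 27536.02
Buyer bears: origin terminal 581.59 + freight 2620.32 + insurance 71.60 + delivery 1595.06 + duty 27536.02 = 32404.59
Landed cost = invoice 384557.81 + 32404.59 = 416962.40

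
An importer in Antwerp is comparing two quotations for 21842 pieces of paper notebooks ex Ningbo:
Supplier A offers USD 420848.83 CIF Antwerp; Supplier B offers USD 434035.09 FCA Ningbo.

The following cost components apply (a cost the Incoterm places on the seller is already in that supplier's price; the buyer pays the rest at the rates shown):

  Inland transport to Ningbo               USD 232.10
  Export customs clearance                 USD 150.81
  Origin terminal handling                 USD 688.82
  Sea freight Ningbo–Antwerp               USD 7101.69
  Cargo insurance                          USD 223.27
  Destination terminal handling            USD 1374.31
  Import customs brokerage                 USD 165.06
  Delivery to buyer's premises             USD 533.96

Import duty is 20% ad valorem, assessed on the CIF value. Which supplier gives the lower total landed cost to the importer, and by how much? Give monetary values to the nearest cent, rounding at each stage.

Supplier A is cheaper by USD 25440.04

Supplier A (CIF):
The CIF price already equals the CIF value: 420848.83
Import duty = 420848.83 × 20% = 84169.77
Buyer bears (A): 1374.31 + 165.06 + 533.96 = 2073.33
Landed cost (A) = invoice 420848.83 + 2073.33 + duty 84169.77 = 507091.93
Supplier B (FCA):
CIF value = FCA price + origin terminal + freight + insurance = 434035.09 + 688.82 + 7101.69 + 223.27 = 442048.87
Import duty = 442048.87 × 20% = 88409.77
Buyer bears (B): 688.82 + 7101.69 + 223.27 + 1374.31 + 165.06 + 533.96 = 10087.11
Landed cost (B) = invoice 434035.09 + 10087.11 + duty 88409.77 = 532531.97
Difference = |507091.93 − 532531.97| = 25440.04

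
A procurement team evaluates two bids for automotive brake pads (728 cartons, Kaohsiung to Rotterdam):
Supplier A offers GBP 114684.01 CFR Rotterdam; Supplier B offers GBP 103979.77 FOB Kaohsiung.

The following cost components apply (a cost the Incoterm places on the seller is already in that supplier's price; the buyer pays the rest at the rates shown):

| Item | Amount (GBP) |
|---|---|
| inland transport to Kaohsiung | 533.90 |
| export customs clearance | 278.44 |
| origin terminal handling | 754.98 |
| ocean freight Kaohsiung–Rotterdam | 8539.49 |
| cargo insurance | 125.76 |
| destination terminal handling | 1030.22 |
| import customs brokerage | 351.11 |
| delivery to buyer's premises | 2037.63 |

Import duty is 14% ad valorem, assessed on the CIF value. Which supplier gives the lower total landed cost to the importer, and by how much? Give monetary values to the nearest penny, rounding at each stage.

Supplier A (CFR):
CIF value = CFR price + insurance = 114684.01 + 125.76 = 114809.77
Import duty = 114809.77 × 14% = 16073.37
Buyer bears (A): 125.76 + 1030.22 + 351.11 + 2037.63 = 3544.72
Landed cost (A) = invoice 114684.01 + 3544.72 + duty 16073.37 = 134302.10
Supplier B (FOB):
CIF value = FOB price + freight + insurance = 103979.77 + 8539.49 + 125.76 = 112645.02
Import duty = 112645.02 × 14% = 15770.30
Buyer bears (B): 8539.49 + 125.76 + 1030.22 + 351.11 + 2037.63 = 12084.21
Landed cost (B) = invoice 103979.77 + 12084.21 + duty 15770.30 = 131834.28
Difference = |134302.10 − 131834.28| = 2467.82

Supplier B is cheaper by GBP 2467.82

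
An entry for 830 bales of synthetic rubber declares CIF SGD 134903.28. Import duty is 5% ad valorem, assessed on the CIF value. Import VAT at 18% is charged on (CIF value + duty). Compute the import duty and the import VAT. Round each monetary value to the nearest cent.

Import duty: SGD 6745.16; import VAT: SGD 25496.72

Import duty = 134903.28 × 5% = 6745.16
VAT base = CIF + duty = 134903.28 + 6745.16 = 141648.44
Import VAT = 141648.44 × 18% = 25496.72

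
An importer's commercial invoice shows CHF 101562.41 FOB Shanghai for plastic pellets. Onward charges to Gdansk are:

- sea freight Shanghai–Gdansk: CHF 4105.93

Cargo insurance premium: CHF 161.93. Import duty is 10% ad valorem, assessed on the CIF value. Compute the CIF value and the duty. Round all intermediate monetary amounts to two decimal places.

CIF value: CHF 105830.27; import duty: CHF 10583.03

CIF = FOB price + freight + insurance
CIF = 101562.41 + 4105.93 + 161.93 = 105830.27
Import duty = 105830.27 × 10% = 10583.03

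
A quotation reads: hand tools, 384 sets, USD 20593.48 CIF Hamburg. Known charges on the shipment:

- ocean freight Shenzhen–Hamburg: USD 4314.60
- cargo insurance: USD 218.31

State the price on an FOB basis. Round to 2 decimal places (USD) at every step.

FOB price: USD 16060.57

From CIF to FOB, the seller no longer bears: freight, insurance.
FOB price = 20593.48 − 4314.60 − 218.31 = 16060.57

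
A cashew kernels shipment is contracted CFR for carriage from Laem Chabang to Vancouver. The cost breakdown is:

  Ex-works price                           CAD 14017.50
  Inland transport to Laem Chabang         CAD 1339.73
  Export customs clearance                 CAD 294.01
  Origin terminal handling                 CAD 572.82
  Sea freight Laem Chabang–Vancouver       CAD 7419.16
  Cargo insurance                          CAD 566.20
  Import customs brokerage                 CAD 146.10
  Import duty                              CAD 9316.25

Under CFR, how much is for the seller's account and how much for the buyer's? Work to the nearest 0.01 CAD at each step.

Seller: CAD 23643.22; buyer: CAD 10028.55

CFR: the seller pays costs through ocean freight to the destination port, but not insurance.
Seller's account: goods 14017.50 + inland to port 1339.73 + export clearance 294.01 + origin terminal 572.82 + freight 7419.16 = 23643.22
Buyer's account: insurance 566.20 + brokerage 146.10 + duty 9316.25 = 10028.55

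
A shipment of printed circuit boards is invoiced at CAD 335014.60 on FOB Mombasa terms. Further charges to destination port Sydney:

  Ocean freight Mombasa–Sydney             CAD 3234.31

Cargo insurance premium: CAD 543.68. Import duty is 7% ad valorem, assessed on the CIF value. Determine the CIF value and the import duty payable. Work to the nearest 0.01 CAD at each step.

CIF = FOB price + freight + insurance
CIF = 335014.60 + 3234.31 + 543.68 = 338792.59
Import duty = 338792.59 × 7% = 23715.48

CIF value: CAD 338792.59; import duty: CAD 23715.48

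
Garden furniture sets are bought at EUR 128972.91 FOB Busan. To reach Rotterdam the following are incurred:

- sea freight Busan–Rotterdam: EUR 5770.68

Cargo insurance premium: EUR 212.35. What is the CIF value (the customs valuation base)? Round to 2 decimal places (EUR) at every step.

CIF = FOB price + freight + insurance
CIF = 128972.91 + 5770.68 + 212.35 = 134955.94

CIF value: EUR 134955.94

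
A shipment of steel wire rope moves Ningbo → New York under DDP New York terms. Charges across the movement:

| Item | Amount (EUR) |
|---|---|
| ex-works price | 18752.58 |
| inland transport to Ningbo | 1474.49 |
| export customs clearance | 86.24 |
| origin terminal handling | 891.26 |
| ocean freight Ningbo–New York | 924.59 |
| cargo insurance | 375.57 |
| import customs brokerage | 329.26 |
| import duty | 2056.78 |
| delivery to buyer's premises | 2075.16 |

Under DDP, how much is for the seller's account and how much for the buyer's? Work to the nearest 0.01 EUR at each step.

Seller: EUR 26965.93; buyer: EUR 0.00

DDP: the seller bears all costs including import duty.
Seller's account: goods 18752.58 + inland to port 1474.49 + export clearance 86.24 + origin terminal 891.26 + freight 924.59 + insurance 375.57 + brokerage 329.26 + duty 2056.78 + delivery 2075.16 = 26965.93
Buyer's account: 0.00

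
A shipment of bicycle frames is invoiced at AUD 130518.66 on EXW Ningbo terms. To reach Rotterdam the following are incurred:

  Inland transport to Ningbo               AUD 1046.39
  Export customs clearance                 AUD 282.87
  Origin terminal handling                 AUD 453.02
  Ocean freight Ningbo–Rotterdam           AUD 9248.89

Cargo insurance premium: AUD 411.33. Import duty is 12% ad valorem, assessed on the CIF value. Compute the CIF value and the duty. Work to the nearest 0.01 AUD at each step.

CIF value: AUD 141961.16; import duty: AUD 17035.34

CIF = EXW price + pre-shipment costs + freight + insurance
CIF = 130518.66 + 1046.39 + 282.87 + 453.02 + 9248.89 + 411.33 = 141961.16
Import duty = 141961.16 × 12% = 17035.34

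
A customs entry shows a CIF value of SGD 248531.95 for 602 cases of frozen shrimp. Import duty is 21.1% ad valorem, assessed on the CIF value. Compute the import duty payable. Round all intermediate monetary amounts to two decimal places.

Import duty: SGD 52440.24

Import duty = 248531.95 × 21.1% = 52440.24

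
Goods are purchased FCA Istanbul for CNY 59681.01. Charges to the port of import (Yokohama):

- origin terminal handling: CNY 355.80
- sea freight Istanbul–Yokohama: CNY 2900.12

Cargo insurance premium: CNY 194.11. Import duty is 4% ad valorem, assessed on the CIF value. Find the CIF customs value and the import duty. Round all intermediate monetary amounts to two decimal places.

CIF value: CNY 63131.04; import duty: CNY 2525.24

CIF = FCA price + pre-shipment costs + freight + insurance
CIF = 59681.01 + 355.80 + 2900.12 + 194.11 = 63131.04
Import duty = 63131.04 × 4% = 2525.24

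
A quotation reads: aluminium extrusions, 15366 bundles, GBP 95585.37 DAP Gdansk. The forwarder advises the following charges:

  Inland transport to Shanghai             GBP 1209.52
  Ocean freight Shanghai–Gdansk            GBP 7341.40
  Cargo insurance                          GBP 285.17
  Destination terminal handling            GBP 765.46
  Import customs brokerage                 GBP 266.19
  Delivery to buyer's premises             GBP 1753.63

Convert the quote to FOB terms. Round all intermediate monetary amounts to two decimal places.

Not relevant to the conversion: inland to port — on the seller under both DAP and FOB; already in the DAP price and stays in the FOB price. brokerage — on the buyer under both terms; not part of either seller's price.
From DAP to FOB, the seller no longer bears: freight, insurance, destination terminal, delivery.
FOB price = 95585.37 − 7341.40 − 285.17 − 765.46 − 1753.63 = 85439.71

FOB price: GBP 85439.71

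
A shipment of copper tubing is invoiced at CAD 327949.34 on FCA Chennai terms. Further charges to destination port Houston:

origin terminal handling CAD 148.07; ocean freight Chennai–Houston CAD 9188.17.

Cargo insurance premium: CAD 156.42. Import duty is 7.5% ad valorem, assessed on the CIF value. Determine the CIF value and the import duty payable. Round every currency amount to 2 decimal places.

CIF = FCA price + pre-shipment costs + freight + insurance
CIF = 327949.34 + 148.07 + 9188.17 + 156.42 = 337442.00
Import duty = 337442.00 × 7.5% = 25308.15

CIF value: CAD 337442.00; import duty: CAD 25308.15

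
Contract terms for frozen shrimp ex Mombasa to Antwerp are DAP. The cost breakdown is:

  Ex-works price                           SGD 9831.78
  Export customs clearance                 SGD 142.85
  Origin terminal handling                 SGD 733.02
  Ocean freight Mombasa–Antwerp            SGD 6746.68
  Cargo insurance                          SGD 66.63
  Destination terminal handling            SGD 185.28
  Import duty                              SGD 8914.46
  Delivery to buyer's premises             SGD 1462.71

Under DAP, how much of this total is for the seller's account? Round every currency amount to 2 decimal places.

DAP: the seller bears all costs to the named destination except import duty and clearance.
Seller's account: goods 9831.78 + export clearance 142.85 + origin terminal 733.02 + freight 6746.68 + insurance 66.63 + destination terminal 185.28 + delivery 1462.71 = 19168.95
Buyer's account: duty 8914.46 = 8914.46

Seller's account: SGD 19168.95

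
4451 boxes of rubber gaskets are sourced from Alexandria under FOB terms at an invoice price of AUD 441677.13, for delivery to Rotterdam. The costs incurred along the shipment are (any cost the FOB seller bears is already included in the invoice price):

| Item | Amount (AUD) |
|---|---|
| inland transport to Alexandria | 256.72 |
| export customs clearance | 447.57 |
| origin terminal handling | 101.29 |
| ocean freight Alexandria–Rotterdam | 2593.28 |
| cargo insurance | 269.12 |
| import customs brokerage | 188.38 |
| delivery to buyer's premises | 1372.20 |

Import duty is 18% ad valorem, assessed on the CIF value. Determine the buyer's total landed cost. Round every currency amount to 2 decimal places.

Total landed cost: AUD 526117.23

FOB: the seller bears costs until goods are on board at the origin port; the buyer bears freight, insurance and all costs thereafter.
Already in the invoice (seller's account under FOB): inland to port, export clearance, origin terminal — exclude.
CIF value = FOB price + freight + insurance = 441677.13 + 2593.28 + 269.12 = 444539.53
Import duty = 444539.53 × 18% = 80017.12
Buyer bears: freight 2593.28 + insurance 269.12 + brokerage 188.38 + delivery 1372.20 + duty 80017.12 = 84440.10
Landed cost = invoice 441677.13 + 84440.10 = 526117.23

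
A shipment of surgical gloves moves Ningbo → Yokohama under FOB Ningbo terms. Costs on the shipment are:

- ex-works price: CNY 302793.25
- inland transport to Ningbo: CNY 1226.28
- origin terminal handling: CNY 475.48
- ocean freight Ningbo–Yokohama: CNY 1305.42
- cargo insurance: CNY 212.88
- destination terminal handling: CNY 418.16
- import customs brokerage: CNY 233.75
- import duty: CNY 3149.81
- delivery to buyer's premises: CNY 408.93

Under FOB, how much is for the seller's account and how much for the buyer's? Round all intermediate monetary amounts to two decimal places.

Seller: CNY 304495.01; buyer: CNY 5728.95

FOB: the seller bears costs until goods are on board at the origin port; the buyer bears freight, insurance and all costs thereafter.
Seller's account: goods 302793.25 + inland to port 1226.28 + origin terminal 475.48 = 304495.01
Buyer's account: freight 1305.42 + insurance 212.88 + destination terminal 418.16 + brokerage 233.75 + duty 3149.81 + delivery 408.93 = 5728.95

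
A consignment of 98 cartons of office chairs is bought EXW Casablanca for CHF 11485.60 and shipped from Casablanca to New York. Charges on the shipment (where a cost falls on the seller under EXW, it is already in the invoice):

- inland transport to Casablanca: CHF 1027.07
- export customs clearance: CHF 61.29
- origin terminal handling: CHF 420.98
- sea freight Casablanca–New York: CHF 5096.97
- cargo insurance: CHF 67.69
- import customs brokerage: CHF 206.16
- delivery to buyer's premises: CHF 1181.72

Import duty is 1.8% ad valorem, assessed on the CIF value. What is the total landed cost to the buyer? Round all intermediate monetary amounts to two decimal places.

Total landed cost: CHF 19874.35

EXW: the seller makes goods available at their premises; the buyer bears all onward costs.
CIF value = EXW price + inland to port + export clearance + origin terminal + freight + insurance = 11485.60 + 1027.07 + 61.29 + 420.98 + 5096.97 + 67.69 = 18159.60
Import duty = 18159.60 × 1.8% = 326.87
Buyer bears: inland to port 1027.07 + export clearance 61.29 + origin terminal 420.98 + freight 5096.97 + insurance 67.69 + brokerage 206.16 + delivery 1181.72 + duty 326.87 = 8388.75
Landed cost = invoice 11485.60 + 8388.75 = 19874.35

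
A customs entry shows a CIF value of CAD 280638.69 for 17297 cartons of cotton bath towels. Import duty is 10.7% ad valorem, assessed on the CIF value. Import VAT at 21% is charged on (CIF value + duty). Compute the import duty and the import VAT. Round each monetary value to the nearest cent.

Import duty: CAD 30028.34; import VAT: CAD 65240.08

Import duty = 280638.69 × 10.7% = 30028.34
VAT base = CIF + duty = 280638.69 + 30028.34 = 310667.03
Import VAT = 310667.03 × 21% = 65240.08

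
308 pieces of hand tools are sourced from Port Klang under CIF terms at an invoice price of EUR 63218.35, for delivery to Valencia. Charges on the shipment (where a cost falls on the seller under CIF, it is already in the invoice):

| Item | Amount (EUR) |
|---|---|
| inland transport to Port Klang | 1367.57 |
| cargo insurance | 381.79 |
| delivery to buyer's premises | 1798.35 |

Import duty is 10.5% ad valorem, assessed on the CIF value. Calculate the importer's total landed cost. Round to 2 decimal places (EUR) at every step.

CIF: the seller pays costs through ocean freight and marine insurance to the destination port.
Already in the invoice (seller's account under CIF): inland to port, insurance — exclude.
The CIF price already equals the CIF value: 63218.35
Import duty = 63218.35 × 10.5% = 6637.93
Buyer bears: delivery 1798.35 + duty 6637.93 = 8436.28
Landed cost = invoice 63218.35 + 8436.28 = 71654.63

Total landed cost: EUR 71654.63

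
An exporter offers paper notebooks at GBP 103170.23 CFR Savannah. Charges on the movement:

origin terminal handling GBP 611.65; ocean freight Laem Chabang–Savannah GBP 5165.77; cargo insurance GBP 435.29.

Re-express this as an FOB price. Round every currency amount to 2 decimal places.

FOB price: GBP 98004.46

Not relevant to the conversion: origin terminal — on the seller under both CFR and FOB; already in the CFR price and stays in the FOB price. insurance — on the buyer under both terms; not part of either seller's price.
From CFR to FOB, the seller no longer bears: freight.
FOB price = 103170.23 − 5165.77 = 98004.46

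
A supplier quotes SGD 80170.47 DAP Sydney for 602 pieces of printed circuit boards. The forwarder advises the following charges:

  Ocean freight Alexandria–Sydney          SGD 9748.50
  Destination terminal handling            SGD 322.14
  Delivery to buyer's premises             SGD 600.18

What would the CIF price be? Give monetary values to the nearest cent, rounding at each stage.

Not relevant to the conversion: freight — on the seller under both DAP and CIF; already in the DAP price and stays in the CIF price.
From DAP to CIF, the seller no longer bears: destination terminal, delivery.
CIF price = 80170.47 − 322.14 − 600.18 = 79248.15

CIF price: SGD 79248.15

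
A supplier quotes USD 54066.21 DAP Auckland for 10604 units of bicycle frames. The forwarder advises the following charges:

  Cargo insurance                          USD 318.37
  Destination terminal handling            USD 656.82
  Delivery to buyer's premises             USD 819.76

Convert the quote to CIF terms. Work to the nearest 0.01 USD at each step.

CIF price: USD 52589.63

Not relevant to the conversion: insurance — on the seller under both DAP and CIF; already in the DAP price and stays in the CIF price.
From DAP to CIF, the seller no longer bears: destination terminal, delivery.
CIF price = 54066.21 − 656.82 − 819.76 = 52589.63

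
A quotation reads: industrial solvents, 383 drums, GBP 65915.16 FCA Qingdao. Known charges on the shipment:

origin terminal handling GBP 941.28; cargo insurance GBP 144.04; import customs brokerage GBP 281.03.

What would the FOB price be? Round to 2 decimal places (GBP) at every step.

Not relevant to the conversion: insurance, brokerage — on the buyer under both terms; not part of either seller's price.
From FCA to FOB, the seller additionally bears: origin terminal.
FOB price = 65915.16 + 941.28 = 66856.44

FOB price: GBP 66856.44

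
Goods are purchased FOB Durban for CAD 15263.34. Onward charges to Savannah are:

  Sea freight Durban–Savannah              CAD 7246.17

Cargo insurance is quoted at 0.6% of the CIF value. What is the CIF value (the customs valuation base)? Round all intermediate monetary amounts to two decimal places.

CIF value: CAD 22645.38

Let C be the CIF value. C = FOB price + freight + 0.6% × C
C − 0.6% × C = 15263.34 + 7246.17
0.994 × C = 22509.51
C = 22509.51 / 0.994 = 22645.38
Insurance premium = 0.6% × 22645.38 = 135.87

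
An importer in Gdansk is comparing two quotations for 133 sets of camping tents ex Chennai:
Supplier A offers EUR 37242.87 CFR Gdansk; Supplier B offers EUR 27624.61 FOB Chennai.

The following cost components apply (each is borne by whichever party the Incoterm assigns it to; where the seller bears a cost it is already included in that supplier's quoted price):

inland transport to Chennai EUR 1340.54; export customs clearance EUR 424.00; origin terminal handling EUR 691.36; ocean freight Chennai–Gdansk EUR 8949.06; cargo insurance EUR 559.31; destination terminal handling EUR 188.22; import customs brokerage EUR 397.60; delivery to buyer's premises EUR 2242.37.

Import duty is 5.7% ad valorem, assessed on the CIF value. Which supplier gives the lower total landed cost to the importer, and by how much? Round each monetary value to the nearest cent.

Supplier B is cheaper by EUR 707.34

Supplier A (CFR):
CIF value = CFR price + insurance = 37242.87 + 559.31 = 37802.18
Import duty = 37802.18 × 5.7% = 2154.72
Buyer bears (A): 559.31 + 188.22 + 397.60 + 2242.37 = 3387.50
Landed cost (A) = invoice 37242.87 + 3387.50 + duty 2154.72 = 42785.09
Supplier B (FOB):
CIF value = FOB price + freight + insurance = 27624.61 + 8949.06 + 559.31 = 37132.98
Import duty = 37132.98 × 5.7% = 2116.58
Buyer bears (B): 8949.06 + 559.31 + 188.22 + 397.60 + 2242.37 = 12336.56
Landed cost (B) = invoice 27624.61 + 12336.56 + duty 2116.58 = 42077.75
Difference = |42785.09 − 42077.75| = 707.34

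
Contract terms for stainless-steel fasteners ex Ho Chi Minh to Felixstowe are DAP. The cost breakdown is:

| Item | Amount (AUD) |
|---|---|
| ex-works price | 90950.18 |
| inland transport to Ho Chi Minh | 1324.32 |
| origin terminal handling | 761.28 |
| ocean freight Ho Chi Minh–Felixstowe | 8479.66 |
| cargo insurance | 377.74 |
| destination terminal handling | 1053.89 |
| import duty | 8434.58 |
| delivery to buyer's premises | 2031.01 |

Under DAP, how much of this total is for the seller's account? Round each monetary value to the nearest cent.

Seller's account: AUD 104978.08

DAP: the seller bears all costs to the named destination except import duty and clearance.
Seller's account: goods 90950.18 + inland to port 1324.32 + origin terminal 761.28 + freight 8479.66 + insurance 377.74 + destination terminal 1053.89 + delivery 2031.01 = 104978.08
Buyer's account: duty 8434.58 = 8434.58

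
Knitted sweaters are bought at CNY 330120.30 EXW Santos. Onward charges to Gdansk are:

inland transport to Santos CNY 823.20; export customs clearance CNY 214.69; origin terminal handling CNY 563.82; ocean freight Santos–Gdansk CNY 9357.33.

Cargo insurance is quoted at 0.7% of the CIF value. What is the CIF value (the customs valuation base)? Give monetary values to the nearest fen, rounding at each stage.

CIF value: CNY 343483.73

Let C be the CIF value. C = EXW price + pre-shipment costs + freight + 0.7% × C
C − 0.7% × C = 330120.30 + 823.20 + 214.69 + 563.82 + 9357.33
0.993 × C = 341079.34
C = 341079.34 / 0.993 = 343483.73
Insurance premium = 0.7% × 343483.73 = 2404.39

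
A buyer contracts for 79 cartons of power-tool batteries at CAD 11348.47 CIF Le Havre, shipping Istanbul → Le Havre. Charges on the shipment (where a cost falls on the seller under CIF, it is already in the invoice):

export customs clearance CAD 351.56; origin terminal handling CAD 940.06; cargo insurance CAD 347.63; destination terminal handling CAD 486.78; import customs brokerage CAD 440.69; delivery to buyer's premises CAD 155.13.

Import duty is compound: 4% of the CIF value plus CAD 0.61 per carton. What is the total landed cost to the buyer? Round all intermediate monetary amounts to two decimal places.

Total landed cost: CAD 12933.20

CIF: the seller pays costs through ocean freight and marine insurance to the destination port.
Already in the invoice (seller's account under CIF): export clearance, origin terminal, insurance — exclude.
The CIF price already equals the CIF value: 11348.47
Ad valorem component: 11348.47 × 4% = 453.94
Specific component: 79 × 0.61 = 48.19
Import duty = 453.94 + 48.19 = 502.13
Buyer bears: destination terminal 486.78 + brokerage 440.69 + delivery 155.13 + duty 502.13 = 1584.73
Landed cost = invoice 11348.47 + 1584.73 = 12933.20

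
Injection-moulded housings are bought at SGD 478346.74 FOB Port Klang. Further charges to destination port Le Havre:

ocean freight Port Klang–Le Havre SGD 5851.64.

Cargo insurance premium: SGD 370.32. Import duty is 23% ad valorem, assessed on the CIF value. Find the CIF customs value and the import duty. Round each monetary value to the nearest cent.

CIF value: SGD 484568.70; import duty: SGD 111450.80

CIF = FOB price + freight + insurance
CIF = 478346.74 + 5851.64 + 370.32 = 484568.70
Import duty = 484568.70 × 23% = 111450.80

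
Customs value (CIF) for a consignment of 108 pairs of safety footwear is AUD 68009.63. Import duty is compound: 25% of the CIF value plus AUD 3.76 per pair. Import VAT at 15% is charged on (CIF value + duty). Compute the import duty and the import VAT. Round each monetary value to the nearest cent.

Import duty: AUD 17408.49; import VAT: AUD 12812.72

Ad valorem component: 68009.63 × 25% = 17002.41
Specific component: 108 × 3.76 = 406.08
Import duty = 17002.41 + 406.08 = 17408.49
VAT base = CIF + duty = 68009.63 + 17408.49 = 85418.12
Import VAT = 85418.12 × 15% = 12812.72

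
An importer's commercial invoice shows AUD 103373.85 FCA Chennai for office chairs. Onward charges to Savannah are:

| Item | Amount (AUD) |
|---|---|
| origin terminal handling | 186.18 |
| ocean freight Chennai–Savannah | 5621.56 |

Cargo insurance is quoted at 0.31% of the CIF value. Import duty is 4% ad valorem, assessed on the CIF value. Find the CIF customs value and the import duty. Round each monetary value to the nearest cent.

Let C be the CIF value. C = FCA price + pre-shipment costs + freight + 0.31% × C
C − 0.31% × C = 103373.85 + 186.18 + 5621.56
0.9969 × C = 109181.59
C = 109181.59 / 0.9969 = 109521.11
Insurance premium = 0.31% × 109521.11 = 339.52
Import duty = 109521.11 × 4% = 4380.84

CIF value: AUD 109521.11; import duty: AUD 4380.84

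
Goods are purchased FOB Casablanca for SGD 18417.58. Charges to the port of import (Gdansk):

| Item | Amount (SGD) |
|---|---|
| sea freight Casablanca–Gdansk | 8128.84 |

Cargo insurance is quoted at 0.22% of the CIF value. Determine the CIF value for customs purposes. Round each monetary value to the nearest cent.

Let C be the CIF value. C = FOB price + freight + 0.22% × C
C − 0.22% × C = 18417.58 + 8128.84
0.9978 × C = 26546.42
C = 26546.42 / 0.9978 = 26604.95
Insurance premium = 0.22% × 26604.95 = 58.53

CIF value: SGD 26604.95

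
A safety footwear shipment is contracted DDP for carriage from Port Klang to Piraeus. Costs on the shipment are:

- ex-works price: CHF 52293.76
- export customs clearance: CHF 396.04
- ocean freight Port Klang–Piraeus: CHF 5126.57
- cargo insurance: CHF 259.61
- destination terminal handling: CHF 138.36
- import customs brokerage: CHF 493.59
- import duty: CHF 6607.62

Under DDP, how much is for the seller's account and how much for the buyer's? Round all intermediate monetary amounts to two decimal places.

DDP: the seller bears all costs including import duty.
Seller's account: goods 52293.76 + export clearance 396.04 + freight 5126.57 + insurance 259.61 + destination terminal 138.36 + brokerage 493.59 + duty 6607.62 = 65315.55
Buyer's account: 0.00

Seller: CHF 65315.55; buyer: CHF 0.00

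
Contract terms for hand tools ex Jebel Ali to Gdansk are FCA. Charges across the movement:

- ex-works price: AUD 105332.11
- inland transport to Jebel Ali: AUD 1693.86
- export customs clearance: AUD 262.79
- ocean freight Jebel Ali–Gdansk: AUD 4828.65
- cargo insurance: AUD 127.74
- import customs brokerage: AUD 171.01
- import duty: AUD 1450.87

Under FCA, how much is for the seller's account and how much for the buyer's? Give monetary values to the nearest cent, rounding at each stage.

FCA: the seller delivers export-cleared goods to the carrier; the buyer bears costs from that point.
Seller's account: goods 105332.11 + inland to port 1693.86 + export clearance 262.79 = 107288.76
Buyer's account: freight 4828.65 + insurance 127.74 + brokerage 171.01 + duty 1450.87 = 6578.27

Seller: AUD 107288.76; buyer: AUD 6578.27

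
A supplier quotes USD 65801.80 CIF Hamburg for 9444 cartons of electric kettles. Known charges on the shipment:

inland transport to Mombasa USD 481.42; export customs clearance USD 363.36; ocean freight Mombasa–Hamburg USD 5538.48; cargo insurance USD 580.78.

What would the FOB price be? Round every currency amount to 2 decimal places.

FOB price: USD 59682.54

Not relevant to the conversion: inland to port, export clearance — on the seller under both CIF and FOB; already in the CIF price and stays in the FOB price.
From CIF to FOB, the seller no longer bears: freight, insurance.
FOB price = 65801.80 − 5538.48 − 580.78 = 59682.54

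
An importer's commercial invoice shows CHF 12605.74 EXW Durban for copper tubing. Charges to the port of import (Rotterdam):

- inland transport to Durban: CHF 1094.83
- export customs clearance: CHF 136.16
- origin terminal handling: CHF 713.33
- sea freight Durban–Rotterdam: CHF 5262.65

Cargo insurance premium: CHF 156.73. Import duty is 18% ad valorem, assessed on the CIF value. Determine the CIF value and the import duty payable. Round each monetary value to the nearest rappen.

CIF value: CHF 19969.44; import duty: CHF 3594.50

CIF = EXW price + pre-shipment costs + freight + insurance
CIF = 12605.74 + 1094.83 + 136.16 + 713.33 + 5262.65 + 156.73 = 19969.44
Import duty = 19969.44 × 18% = 3594.50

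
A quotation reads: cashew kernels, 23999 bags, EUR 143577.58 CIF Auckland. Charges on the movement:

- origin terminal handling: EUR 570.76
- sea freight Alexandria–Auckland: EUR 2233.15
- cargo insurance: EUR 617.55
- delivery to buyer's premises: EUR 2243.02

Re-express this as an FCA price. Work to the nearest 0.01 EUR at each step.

Not relevant to the conversion: delivery — on the buyer under both terms; not part of either seller's price.
From CIF to FCA, the seller no longer bears: origin terminal, freight, insurance.
FCA price = 143577.58 − 570.76 − 2233.15 − 617.55 = 140156.12

FCA price: EUR 140156.12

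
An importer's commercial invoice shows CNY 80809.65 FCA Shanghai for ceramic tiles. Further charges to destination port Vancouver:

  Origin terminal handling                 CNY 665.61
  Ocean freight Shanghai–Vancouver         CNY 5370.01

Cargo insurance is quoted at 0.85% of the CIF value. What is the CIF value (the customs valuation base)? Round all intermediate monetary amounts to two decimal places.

CIF value: CNY 87589.78

Let C be the CIF value. C = FCA price + pre-shipment costs + freight + 0.85% × C
C − 0.85% × C = 80809.65 + 665.61 + 5370.01
0.9915 × C = 86845.27
C = 86845.27 / 0.9915 = 87589.78
Insurance premium = 0.85% × 87589.78 = 744.51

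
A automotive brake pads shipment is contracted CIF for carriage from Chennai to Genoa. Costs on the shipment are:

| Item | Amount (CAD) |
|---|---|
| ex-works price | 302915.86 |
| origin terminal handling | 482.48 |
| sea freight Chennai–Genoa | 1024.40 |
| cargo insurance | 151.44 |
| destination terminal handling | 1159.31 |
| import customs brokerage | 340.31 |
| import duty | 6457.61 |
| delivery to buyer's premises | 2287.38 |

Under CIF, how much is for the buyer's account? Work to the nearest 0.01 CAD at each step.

CIF: the seller pays costs through ocean freight and marine insurance to the destination port.
Seller's account: goods 302915.86 + origin terminal 482.48 + freight 1024.40 + insurance 151.44 = 304574.18
Buyer's account: destination terminal 1159.31 + brokerage 340.31 + duty 6457.61 + delivery 2287.38 = 10244.61

Buyer's account: CAD 10244.61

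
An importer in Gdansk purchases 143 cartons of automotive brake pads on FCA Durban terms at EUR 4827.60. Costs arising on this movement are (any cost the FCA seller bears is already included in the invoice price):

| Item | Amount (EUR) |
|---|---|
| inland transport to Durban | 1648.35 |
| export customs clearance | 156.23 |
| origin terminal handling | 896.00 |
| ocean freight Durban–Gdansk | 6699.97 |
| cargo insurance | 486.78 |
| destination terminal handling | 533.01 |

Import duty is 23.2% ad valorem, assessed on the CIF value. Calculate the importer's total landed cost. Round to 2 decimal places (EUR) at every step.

FCA: the seller delivers export-cleared goods to the carrier; the buyer bears costs from that point.
Already in the invoice (seller's account under FCA): inland to port, export clearance — exclude.
CIF value = FCA price + origin terminal + freight + insurance = 4827.60 + 896.00 + 6699.97 + 486.78 = 12910.35
Import duty = 12910.35 × 23.2% = 2995.20
Buyer bears: origin terminal 896.00 + freight 6699.97 + insurance 486.78 + destination terminal 533.01 + duty 2995.20 = 11610.96
Landed cost = invoice 4827.60 + 11610.96 = 16438.56

Total landed cost: EUR 16438.56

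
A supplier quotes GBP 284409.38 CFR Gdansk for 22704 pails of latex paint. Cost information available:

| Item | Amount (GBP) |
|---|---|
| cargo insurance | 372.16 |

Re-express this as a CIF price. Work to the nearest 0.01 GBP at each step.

From CFR to CIF, the seller additionally bears: insurance.
CIF price = 284409.38 + 372.16 = 284781.54

CIF price: GBP 284781.54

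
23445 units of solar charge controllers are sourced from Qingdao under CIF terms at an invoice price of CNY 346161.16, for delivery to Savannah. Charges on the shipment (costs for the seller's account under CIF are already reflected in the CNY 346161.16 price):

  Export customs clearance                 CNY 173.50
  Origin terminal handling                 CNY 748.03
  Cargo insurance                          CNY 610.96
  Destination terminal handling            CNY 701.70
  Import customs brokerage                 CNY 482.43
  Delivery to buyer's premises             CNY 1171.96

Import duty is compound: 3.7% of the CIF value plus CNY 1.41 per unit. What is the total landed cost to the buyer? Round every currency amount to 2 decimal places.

Total landed cost: CNY 394382.66

CIF: the seller pays costs through ocean freight and marine insurance to the destination port.
Already in the invoice (seller's account under CIF): export clearance, origin terminal, insurance — exclude.
The CIF price already equals the CIF value: 346161.16
Ad valorem component: 346161.16 × 3.7% = 12807.96
Specific component: 23445 × 1.41 = 33057.45
Import duty = 12807.96 + 33057.45 = 45865.41
Buyer bears: destination terminal 701.70 + brokerage 482.43 + delivery 1171.96 + duty 45865.41 = 48221.50
Landed cost = invoice 346161.16 + 48221.50 = 394382.66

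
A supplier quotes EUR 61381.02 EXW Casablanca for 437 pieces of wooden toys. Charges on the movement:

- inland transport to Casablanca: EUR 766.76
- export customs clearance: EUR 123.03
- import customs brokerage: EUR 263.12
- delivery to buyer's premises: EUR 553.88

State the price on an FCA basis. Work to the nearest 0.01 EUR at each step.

FCA price: EUR 62270.81

Not relevant to the conversion: delivery, brokerage — on the buyer under both terms; not part of either seller's price.
From EXW to FCA, the seller additionally bears: inland to port, export clearance.
FCA price = 61381.02 + 766.76 + 123.03 = 62270.81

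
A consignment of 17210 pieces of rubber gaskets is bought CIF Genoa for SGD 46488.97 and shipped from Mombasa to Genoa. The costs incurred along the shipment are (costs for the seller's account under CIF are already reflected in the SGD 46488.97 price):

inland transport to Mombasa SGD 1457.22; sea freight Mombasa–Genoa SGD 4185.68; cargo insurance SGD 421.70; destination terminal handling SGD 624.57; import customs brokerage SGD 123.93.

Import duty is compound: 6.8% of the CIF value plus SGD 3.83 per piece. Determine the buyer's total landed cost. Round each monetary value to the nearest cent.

Total landed cost: SGD 116313.02

CIF: the seller pays costs through ocean freight and marine insurance to the destination port.
Already in the invoice (seller's account under CIF): inland to port, freight, insurance — exclude.
The CIF price already equals the CIF value: 46488.97
Ad valorem component: 46488.97 × 6.8% = 3161.25
Specific component: 17210 × 3.83 = 65914.30
Import duty = 3161.25 + 65914.30 = 69075.55
Buyer bears: destination terminal 624.57 + brokerage 123.93 + duty 69075.55 = 69824.05
Landed cost = invoice 46488.97 + 69824.05 = 116313.02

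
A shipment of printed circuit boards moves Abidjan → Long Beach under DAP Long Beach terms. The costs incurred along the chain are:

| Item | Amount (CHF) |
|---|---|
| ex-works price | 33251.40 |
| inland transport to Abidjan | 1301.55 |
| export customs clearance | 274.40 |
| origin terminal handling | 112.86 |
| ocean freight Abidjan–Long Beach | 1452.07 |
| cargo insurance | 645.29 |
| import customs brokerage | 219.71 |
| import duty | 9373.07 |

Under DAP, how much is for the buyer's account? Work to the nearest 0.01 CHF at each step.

Buyer's account: CHF 9592.78

DAP: the seller bears all costs to the named destination except import duty and clearance.
Seller's account: goods 33251.40 + inland to port 1301.55 + export clearance 274.40 + origin terminal 112.86 + freight 1452.07 + insurance 645.29 = 37037.57
Buyer's account: brokerage 219.71 + duty 9373.07 = 9592.78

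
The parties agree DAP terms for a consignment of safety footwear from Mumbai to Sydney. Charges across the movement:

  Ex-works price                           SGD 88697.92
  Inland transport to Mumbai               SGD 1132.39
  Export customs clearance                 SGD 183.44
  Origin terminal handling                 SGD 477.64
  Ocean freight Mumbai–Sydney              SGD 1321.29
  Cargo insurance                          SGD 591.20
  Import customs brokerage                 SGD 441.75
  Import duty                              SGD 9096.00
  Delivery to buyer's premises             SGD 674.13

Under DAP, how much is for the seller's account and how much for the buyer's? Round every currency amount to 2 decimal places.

DAP: the seller bears all costs to the named destination except import duty and clearance.
Seller's account: goods 88697.92 + inland to port 1132.39 + export clearance 183.44 + origin terminal 477.64 + freight 1321.29 + insurance 591.20 + delivery 674.13 = 93078.01
Buyer's account: brokerage 441.75 + duty 9096.00 = 9537.75

Seller: SGD 93078.01; buyer: SGD 9537.75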